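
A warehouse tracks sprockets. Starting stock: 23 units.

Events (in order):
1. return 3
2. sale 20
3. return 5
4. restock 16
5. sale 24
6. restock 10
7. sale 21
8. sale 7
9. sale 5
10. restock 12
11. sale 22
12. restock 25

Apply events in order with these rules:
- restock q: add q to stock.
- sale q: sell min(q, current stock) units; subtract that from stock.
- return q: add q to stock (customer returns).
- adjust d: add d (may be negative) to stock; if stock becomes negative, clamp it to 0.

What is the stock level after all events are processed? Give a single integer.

Answer: 25

Derivation:
Processing events:
Start: stock = 23
  Event 1 (return 3): 23 + 3 = 26
  Event 2 (sale 20): sell min(20,26)=20. stock: 26 - 20 = 6. total_sold = 20
  Event 3 (return 5): 6 + 5 = 11
  Event 4 (restock 16): 11 + 16 = 27
  Event 5 (sale 24): sell min(24,27)=24. stock: 27 - 24 = 3. total_sold = 44
  Event 6 (restock 10): 3 + 10 = 13
  Event 7 (sale 21): sell min(21,13)=13. stock: 13 - 13 = 0. total_sold = 57
  Event 8 (sale 7): sell min(7,0)=0. stock: 0 - 0 = 0. total_sold = 57
  Event 9 (sale 5): sell min(5,0)=0. stock: 0 - 0 = 0. total_sold = 57
  Event 10 (restock 12): 0 + 12 = 12
  Event 11 (sale 22): sell min(22,12)=12. stock: 12 - 12 = 0. total_sold = 69
  Event 12 (restock 25): 0 + 25 = 25
Final: stock = 25, total_sold = 69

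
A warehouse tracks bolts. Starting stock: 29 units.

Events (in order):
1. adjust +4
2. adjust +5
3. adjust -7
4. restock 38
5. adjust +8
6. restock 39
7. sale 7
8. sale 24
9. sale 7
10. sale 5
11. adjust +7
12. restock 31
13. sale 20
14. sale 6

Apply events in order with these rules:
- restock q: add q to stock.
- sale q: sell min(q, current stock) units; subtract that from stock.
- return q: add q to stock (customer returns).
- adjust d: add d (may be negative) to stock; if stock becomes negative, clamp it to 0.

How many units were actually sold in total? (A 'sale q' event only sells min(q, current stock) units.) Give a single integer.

Processing events:
Start: stock = 29
  Event 1 (adjust +4): 29 + 4 = 33
  Event 2 (adjust +5): 33 + 5 = 38
  Event 3 (adjust -7): 38 + -7 = 31
  Event 4 (restock 38): 31 + 38 = 69
  Event 5 (adjust +8): 69 + 8 = 77
  Event 6 (restock 39): 77 + 39 = 116
  Event 7 (sale 7): sell min(7,116)=7. stock: 116 - 7 = 109. total_sold = 7
  Event 8 (sale 24): sell min(24,109)=24. stock: 109 - 24 = 85. total_sold = 31
  Event 9 (sale 7): sell min(7,85)=7. stock: 85 - 7 = 78. total_sold = 38
  Event 10 (sale 5): sell min(5,78)=5. stock: 78 - 5 = 73. total_sold = 43
  Event 11 (adjust +7): 73 + 7 = 80
  Event 12 (restock 31): 80 + 31 = 111
  Event 13 (sale 20): sell min(20,111)=20. stock: 111 - 20 = 91. total_sold = 63
  Event 14 (sale 6): sell min(6,91)=6. stock: 91 - 6 = 85. total_sold = 69
Final: stock = 85, total_sold = 69

Answer: 69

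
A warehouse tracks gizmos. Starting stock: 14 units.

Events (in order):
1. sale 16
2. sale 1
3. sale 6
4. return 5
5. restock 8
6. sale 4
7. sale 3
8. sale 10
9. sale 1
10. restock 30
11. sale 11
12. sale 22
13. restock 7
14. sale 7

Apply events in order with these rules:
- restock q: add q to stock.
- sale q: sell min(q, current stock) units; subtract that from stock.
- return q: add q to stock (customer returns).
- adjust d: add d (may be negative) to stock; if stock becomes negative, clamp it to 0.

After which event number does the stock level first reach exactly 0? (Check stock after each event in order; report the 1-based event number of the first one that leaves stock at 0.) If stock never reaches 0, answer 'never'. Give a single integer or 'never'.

Answer: 1

Derivation:
Processing events:
Start: stock = 14
  Event 1 (sale 16): sell min(16,14)=14. stock: 14 - 14 = 0. total_sold = 14
  Event 2 (sale 1): sell min(1,0)=0. stock: 0 - 0 = 0. total_sold = 14
  Event 3 (sale 6): sell min(6,0)=0. stock: 0 - 0 = 0. total_sold = 14
  Event 4 (return 5): 0 + 5 = 5
  Event 5 (restock 8): 5 + 8 = 13
  Event 6 (sale 4): sell min(4,13)=4. stock: 13 - 4 = 9. total_sold = 18
  Event 7 (sale 3): sell min(3,9)=3. stock: 9 - 3 = 6. total_sold = 21
  Event 8 (sale 10): sell min(10,6)=6. stock: 6 - 6 = 0. total_sold = 27
  Event 9 (sale 1): sell min(1,0)=0. stock: 0 - 0 = 0. total_sold = 27
  Event 10 (restock 30): 0 + 30 = 30
  Event 11 (sale 11): sell min(11,30)=11. stock: 30 - 11 = 19. total_sold = 38
  Event 12 (sale 22): sell min(22,19)=19. stock: 19 - 19 = 0. total_sold = 57
  Event 13 (restock 7): 0 + 7 = 7
  Event 14 (sale 7): sell min(7,7)=7. stock: 7 - 7 = 0. total_sold = 64
Final: stock = 0, total_sold = 64

First zero at event 1.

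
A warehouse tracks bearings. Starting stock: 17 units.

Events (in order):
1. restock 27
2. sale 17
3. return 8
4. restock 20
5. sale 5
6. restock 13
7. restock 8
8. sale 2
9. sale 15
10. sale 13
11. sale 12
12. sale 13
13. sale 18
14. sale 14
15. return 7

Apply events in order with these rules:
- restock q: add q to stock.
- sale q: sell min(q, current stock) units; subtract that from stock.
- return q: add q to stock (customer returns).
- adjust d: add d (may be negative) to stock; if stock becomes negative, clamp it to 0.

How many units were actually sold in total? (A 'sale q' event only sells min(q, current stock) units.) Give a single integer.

Answer: 93

Derivation:
Processing events:
Start: stock = 17
  Event 1 (restock 27): 17 + 27 = 44
  Event 2 (sale 17): sell min(17,44)=17. stock: 44 - 17 = 27. total_sold = 17
  Event 3 (return 8): 27 + 8 = 35
  Event 4 (restock 20): 35 + 20 = 55
  Event 5 (sale 5): sell min(5,55)=5. stock: 55 - 5 = 50. total_sold = 22
  Event 6 (restock 13): 50 + 13 = 63
  Event 7 (restock 8): 63 + 8 = 71
  Event 8 (sale 2): sell min(2,71)=2. stock: 71 - 2 = 69. total_sold = 24
  Event 9 (sale 15): sell min(15,69)=15. stock: 69 - 15 = 54. total_sold = 39
  Event 10 (sale 13): sell min(13,54)=13. stock: 54 - 13 = 41. total_sold = 52
  Event 11 (sale 12): sell min(12,41)=12. stock: 41 - 12 = 29. total_sold = 64
  Event 12 (sale 13): sell min(13,29)=13. stock: 29 - 13 = 16. total_sold = 77
  Event 13 (sale 18): sell min(18,16)=16. stock: 16 - 16 = 0. total_sold = 93
  Event 14 (sale 14): sell min(14,0)=0. stock: 0 - 0 = 0. total_sold = 93
  Event 15 (return 7): 0 + 7 = 7
Final: stock = 7, total_sold = 93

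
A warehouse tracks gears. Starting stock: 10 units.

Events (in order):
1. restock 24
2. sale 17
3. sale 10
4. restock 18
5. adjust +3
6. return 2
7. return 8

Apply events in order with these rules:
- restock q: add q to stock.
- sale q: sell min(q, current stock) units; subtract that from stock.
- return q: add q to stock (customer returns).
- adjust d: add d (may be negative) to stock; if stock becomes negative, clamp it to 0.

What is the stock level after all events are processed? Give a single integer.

Processing events:
Start: stock = 10
  Event 1 (restock 24): 10 + 24 = 34
  Event 2 (sale 17): sell min(17,34)=17. stock: 34 - 17 = 17. total_sold = 17
  Event 3 (sale 10): sell min(10,17)=10. stock: 17 - 10 = 7. total_sold = 27
  Event 4 (restock 18): 7 + 18 = 25
  Event 5 (adjust +3): 25 + 3 = 28
  Event 6 (return 2): 28 + 2 = 30
  Event 7 (return 8): 30 + 8 = 38
Final: stock = 38, total_sold = 27

Answer: 38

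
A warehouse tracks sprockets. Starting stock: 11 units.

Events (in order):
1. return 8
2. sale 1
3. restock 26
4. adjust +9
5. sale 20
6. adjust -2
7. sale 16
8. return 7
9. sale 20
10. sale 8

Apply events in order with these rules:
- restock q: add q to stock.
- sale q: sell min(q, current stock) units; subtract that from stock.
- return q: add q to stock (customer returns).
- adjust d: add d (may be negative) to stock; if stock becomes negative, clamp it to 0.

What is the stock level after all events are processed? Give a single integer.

Answer: 0

Derivation:
Processing events:
Start: stock = 11
  Event 1 (return 8): 11 + 8 = 19
  Event 2 (sale 1): sell min(1,19)=1. stock: 19 - 1 = 18. total_sold = 1
  Event 3 (restock 26): 18 + 26 = 44
  Event 4 (adjust +9): 44 + 9 = 53
  Event 5 (sale 20): sell min(20,53)=20. stock: 53 - 20 = 33. total_sold = 21
  Event 6 (adjust -2): 33 + -2 = 31
  Event 7 (sale 16): sell min(16,31)=16. stock: 31 - 16 = 15. total_sold = 37
  Event 8 (return 7): 15 + 7 = 22
  Event 9 (sale 20): sell min(20,22)=20. stock: 22 - 20 = 2. total_sold = 57
  Event 10 (sale 8): sell min(8,2)=2. stock: 2 - 2 = 0. total_sold = 59
Final: stock = 0, total_sold = 59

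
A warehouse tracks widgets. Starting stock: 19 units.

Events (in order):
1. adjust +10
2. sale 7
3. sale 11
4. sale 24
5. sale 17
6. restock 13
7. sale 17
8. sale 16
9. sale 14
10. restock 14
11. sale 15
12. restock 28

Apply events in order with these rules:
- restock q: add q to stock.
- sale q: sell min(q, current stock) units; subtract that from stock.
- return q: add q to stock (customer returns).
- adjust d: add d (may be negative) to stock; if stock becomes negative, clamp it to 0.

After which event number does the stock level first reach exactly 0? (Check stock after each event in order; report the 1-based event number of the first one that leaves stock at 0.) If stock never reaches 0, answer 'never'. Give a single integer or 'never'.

Answer: 4

Derivation:
Processing events:
Start: stock = 19
  Event 1 (adjust +10): 19 + 10 = 29
  Event 2 (sale 7): sell min(7,29)=7. stock: 29 - 7 = 22. total_sold = 7
  Event 3 (sale 11): sell min(11,22)=11. stock: 22 - 11 = 11. total_sold = 18
  Event 4 (sale 24): sell min(24,11)=11. stock: 11 - 11 = 0. total_sold = 29
  Event 5 (sale 17): sell min(17,0)=0. stock: 0 - 0 = 0. total_sold = 29
  Event 6 (restock 13): 0 + 13 = 13
  Event 7 (sale 17): sell min(17,13)=13. stock: 13 - 13 = 0. total_sold = 42
  Event 8 (sale 16): sell min(16,0)=0. stock: 0 - 0 = 0. total_sold = 42
  Event 9 (sale 14): sell min(14,0)=0. stock: 0 - 0 = 0. total_sold = 42
  Event 10 (restock 14): 0 + 14 = 14
  Event 11 (sale 15): sell min(15,14)=14. stock: 14 - 14 = 0. total_sold = 56
  Event 12 (restock 28): 0 + 28 = 28
Final: stock = 28, total_sold = 56

First zero at event 4.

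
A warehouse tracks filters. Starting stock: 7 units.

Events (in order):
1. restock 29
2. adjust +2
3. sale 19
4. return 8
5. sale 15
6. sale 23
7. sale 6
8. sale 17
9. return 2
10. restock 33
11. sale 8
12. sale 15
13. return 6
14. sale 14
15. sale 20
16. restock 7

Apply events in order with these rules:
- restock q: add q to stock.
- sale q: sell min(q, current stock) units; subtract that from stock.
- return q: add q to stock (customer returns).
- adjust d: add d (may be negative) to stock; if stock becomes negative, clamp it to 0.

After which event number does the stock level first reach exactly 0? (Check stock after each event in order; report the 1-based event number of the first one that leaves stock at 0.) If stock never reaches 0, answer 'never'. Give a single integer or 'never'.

Processing events:
Start: stock = 7
  Event 1 (restock 29): 7 + 29 = 36
  Event 2 (adjust +2): 36 + 2 = 38
  Event 3 (sale 19): sell min(19,38)=19. stock: 38 - 19 = 19. total_sold = 19
  Event 4 (return 8): 19 + 8 = 27
  Event 5 (sale 15): sell min(15,27)=15. stock: 27 - 15 = 12. total_sold = 34
  Event 6 (sale 23): sell min(23,12)=12. stock: 12 - 12 = 0. total_sold = 46
  Event 7 (sale 6): sell min(6,0)=0. stock: 0 - 0 = 0. total_sold = 46
  Event 8 (sale 17): sell min(17,0)=0. stock: 0 - 0 = 0. total_sold = 46
  Event 9 (return 2): 0 + 2 = 2
  Event 10 (restock 33): 2 + 33 = 35
  Event 11 (sale 8): sell min(8,35)=8. stock: 35 - 8 = 27. total_sold = 54
  Event 12 (sale 15): sell min(15,27)=15. stock: 27 - 15 = 12. total_sold = 69
  Event 13 (return 6): 12 + 6 = 18
  Event 14 (sale 14): sell min(14,18)=14. stock: 18 - 14 = 4. total_sold = 83
  Event 15 (sale 20): sell min(20,4)=4. stock: 4 - 4 = 0. total_sold = 87
  Event 16 (restock 7): 0 + 7 = 7
Final: stock = 7, total_sold = 87

First zero at event 6.

Answer: 6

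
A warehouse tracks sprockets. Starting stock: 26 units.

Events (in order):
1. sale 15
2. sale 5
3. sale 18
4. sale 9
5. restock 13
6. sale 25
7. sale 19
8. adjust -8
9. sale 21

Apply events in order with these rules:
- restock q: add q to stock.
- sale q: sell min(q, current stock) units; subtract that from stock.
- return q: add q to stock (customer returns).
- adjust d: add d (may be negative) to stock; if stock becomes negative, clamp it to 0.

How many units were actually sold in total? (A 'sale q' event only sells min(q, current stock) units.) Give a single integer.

Processing events:
Start: stock = 26
  Event 1 (sale 15): sell min(15,26)=15. stock: 26 - 15 = 11. total_sold = 15
  Event 2 (sale 5): sell min(5,11)=5. stock: 11 - 5 = 6. total_sold = 20
  Event 3 (sale 18): sell min(18,6)=6. stock: 6 - 6 = 0. total_sold = 26
  Event 4 (sale 9): sell min(9,0)=0. stock: 0 - 0 = 0. total_sold = 26
  Event 5 (restock 13): 0 + 13 = 13
  Event 6 (sale 25): sell min(25,13)=13. stock: 13 - 13 = 0. total_sold = 39
  Event 7 (sale 19): sell min(19,0)=0. stock: 0 - 0 = 0. total_sold = 39
  Event 8 (adjust -8): 0 + -8 = 0 (clamped to 0)
  Event 9 (sale 21): sell min(21,0)=0. stock: 0 - 0 = 0. total_sold = 39
Final: stock = 0, total_sold = 39

Answer: 39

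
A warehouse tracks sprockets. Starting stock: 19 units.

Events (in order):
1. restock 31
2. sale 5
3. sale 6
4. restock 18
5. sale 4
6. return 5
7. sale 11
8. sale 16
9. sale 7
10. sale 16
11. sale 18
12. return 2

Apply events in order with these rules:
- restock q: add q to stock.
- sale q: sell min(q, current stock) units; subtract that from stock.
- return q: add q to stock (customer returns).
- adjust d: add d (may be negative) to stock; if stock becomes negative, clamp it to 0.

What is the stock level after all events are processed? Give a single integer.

Processing events:
Start: stock = 19
  Event 1 (restock 31): 19 + 31 = 50
  Event 2 (sale 5): sell min(5,50)=5. stock: 50 - 5 = 45. total_sold = 5
  Event 3 (sale 6): sell min(6,45)=6. stock: 45 - 6 = 39. total_sold = 11
  Event 4 (restock 18): 39 + 18 = 57
  Event 5 (sale 4): sell min(4,57)=4. stock: 57 - 4 = 53. total_sold = 15
  Event 6 (return 5): 53 + 5 = 58
  Event 7 (sale 11): sell min(11,58)=11. stock: 58 - 11 = 47. total_sold = 26
  Event 8 (sale 16): sell min(16,47)=16. stock: 47 - 16 = 31. total_sold = 42
  Event 9 (sale 7): sell min(7,31)=7. stock: 31 - 7 = 24. total_sold = 49
  Event 10 (sale 16): sell min(16,24)=16. stock: 24 - 16 = 8. total_sold = 65
  Event 11 (sale 18): sell min(18,8)=8. stock: 8 - 8 = 0. total_sold = 73
  Event 12 (return 2): 0 + 2 = 2
Final: stock = 2, total_sold = 73

Answer: 2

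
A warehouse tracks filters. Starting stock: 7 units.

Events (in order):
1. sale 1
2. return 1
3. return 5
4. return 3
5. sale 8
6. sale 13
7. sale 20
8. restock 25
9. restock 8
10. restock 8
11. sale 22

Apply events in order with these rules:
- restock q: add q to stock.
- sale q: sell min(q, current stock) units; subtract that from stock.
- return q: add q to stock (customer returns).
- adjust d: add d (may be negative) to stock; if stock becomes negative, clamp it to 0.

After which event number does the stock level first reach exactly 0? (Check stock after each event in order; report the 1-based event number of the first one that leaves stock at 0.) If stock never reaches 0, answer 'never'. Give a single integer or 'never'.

Answer: 6

Derivation:
Processing events:
Start: stock = 7
  Event 1 (sale 1): sell min(1,7)=1. stock: 7 - 1 = 6. total_sold = 1
  Event 2 (return 1): 6 + 1 = 7
  Event 3 (return 5): 7 + 5 = 12
  Event 4 (return 3): 12 + 3 = 15
  Event 5 (sale 8): sell min(8,15)=8. stock: 15 - 8 = 7. total_sold = 9
  Event 6 (sale 13): sell min(13,7)=7. stock: 7 - 7 = 0. total_sold = 16
  Event 7 (sale 20): sell min(20,0)=0. stock: 0 - 0 = 0. total_sold = 16
  Event 8 (restock 25): 0 + 25 = 25
  Event 9 (restock 8): 25 + 8 = 33
  Event 10 (restock 8): 33 + 8 = 41
  Event 11 (sale 22): sell min(22,41)=22. stock: 41 - 22 = 19. total_sold = 38
Final: stock = 19, total_sold = 38

First zero at event 6.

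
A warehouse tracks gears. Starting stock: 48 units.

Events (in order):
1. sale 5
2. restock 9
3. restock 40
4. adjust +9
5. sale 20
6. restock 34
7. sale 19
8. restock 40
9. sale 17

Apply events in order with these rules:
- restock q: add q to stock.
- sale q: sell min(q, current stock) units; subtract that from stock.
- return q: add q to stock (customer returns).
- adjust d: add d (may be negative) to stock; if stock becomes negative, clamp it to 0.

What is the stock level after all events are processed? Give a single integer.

Processing events:
Start: stock = 48
  Event 1 (sale 5): sell min(5,48)=5. stock: 48 - 5 = 43. total_sold = 5
  Event 2 (restock 9): 43 + 9 = 52
  Event 3 (restock 40): 52 + 40 = 92
  Event 4 (adjust +9): 92 + 9 = 101
  Event 5 (sale 20): sell min(20,101)=20. stock: 101 - 20 = 81. total_sold = 25
  Event 6 (restock 34): 81 + 34 = 115
  Event 7 (sale 19): sell min(19,115)=19. stock: 115 - 19 = 96. total_sold = 44
  Event 8 (restock 40): 96 + 40 = 136
  Event 9 (sale 17): sell min(17,136)=17. stock: 136 - 17 = 119. total_sold = 61
Final: stock = 119, total_sold = 61

Answer: 119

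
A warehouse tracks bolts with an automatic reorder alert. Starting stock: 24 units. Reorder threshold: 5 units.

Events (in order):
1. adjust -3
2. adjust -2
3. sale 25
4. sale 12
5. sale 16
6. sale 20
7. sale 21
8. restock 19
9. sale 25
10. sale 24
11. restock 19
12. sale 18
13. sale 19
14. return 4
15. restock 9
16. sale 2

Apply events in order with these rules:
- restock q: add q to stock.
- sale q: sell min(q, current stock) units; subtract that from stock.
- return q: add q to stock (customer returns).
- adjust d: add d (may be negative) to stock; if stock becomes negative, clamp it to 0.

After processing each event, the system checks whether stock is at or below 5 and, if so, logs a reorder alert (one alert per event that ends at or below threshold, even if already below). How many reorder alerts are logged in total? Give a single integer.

Answer: 10

Derivation:
Processing events:
Start: stock = 24
  Event 1 (adjust -3): 24 + -3 = 21
  Event 2 (adjust -2): 21 + -2 = 19
  Event 3 (sale 25): sell min(25,19)=19. stock: 19 - 19 = 0. total_sold = 19
  Event 4 (sale 12): sell min(12,0)=0. stock: 0 - 0 = 0. total_sold = 19
  Event 5 (sale 16): sell min(16,0)=0. stock: 0 - 0 = 0. total_sold = 19
  Event 6 (sale 20): sell min(20,0)=0. stock: 0 - 0 = 0. total_sold = 19
  Event 7 (sale 21): sell min(21,0)=0. stock: 0 - 0 = 0. total_sold = 19
  Event 8 (restock 19): 0 + 19 = 19
  Event 9 (sale 25): sell min(25,19)=19. stock: 19 - 19 = 0. total_sold = 38
  Event 10 (sale 24): sell min(24,0)=0. stock: 0 - 0 = 0. total_sold = 38
  Event 11 (restock 19): 0 + 19 = 19
  Event 12 (sale 18): sell min(18,19)=18. stock: 19 - 18 = 1. total_sold = 56
  Event 13 (sale 19): sell min(19,1)=1. stock: 1 - 1 = 0. total_sold = 57
  Event 14 (return 4): 0 + 4 = 4
  Event 15 (restock 9): 4 + 9 = 13
  Event 16 (sale 2): sell min(2,13)=2. stock: 13 - 2 = 11. total_sold = 59
Final: stock = 11, total_sold = 59

Checking against threshold 5:
  After event 1: stock=21 > 5
  After event 2: stock=19 > 5
  After event 3: stock=0 <= 5 -> ALERT
  After event 4: stock=0 <= 5 -> ALERT
  After event 5: stock=0 <= 5 -> ALERT
  After event 6: stock=0 <= 5 -> ALERT
  After event 7: stock=0 <= 5 -> ALERT
  After event 8: stock=19 > 5
  After event 9: stock=0 <= 5 -> ALERT
  After event 10: stock=0 <= 5 -> ALERT
  After event 11: stock=19 > 5
  After event 12: stock=1 <= 5 -> ALERT
  After event 13: stock=0 <= 5 -> ALERT
  After event 14: stock=4 <= 5 -> ALERT
  After event 15: stock=13 > 5
  After event 16: stock=11 > 5
Alert events: [3, 4, 5, 6, 7, 9, 10, 12, 13, 14]. Count = 10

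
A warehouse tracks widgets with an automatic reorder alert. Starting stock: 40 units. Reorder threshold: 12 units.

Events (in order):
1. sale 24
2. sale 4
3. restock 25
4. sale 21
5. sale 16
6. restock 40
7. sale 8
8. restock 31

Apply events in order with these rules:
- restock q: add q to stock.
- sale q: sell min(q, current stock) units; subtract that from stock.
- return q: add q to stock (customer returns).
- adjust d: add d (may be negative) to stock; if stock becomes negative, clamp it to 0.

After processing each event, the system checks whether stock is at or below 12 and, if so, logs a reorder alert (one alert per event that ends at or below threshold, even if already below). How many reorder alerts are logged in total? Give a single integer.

Answer: 2

Derivation:
Processing events:
Start: stock = 40
  Event 1 (sale 24): sell min(24,40)=24. stock: 40 - 24 = 16. total_sold = 24
  Event 2 (sale 4): sell min(4,16)=4. stock: 16 - 4 = 12. total_sold = 28
  Event 3 (restock 25): 12 + 25 = 37
  Event 4 (sale 21): sell min(21,37)=21. stock: 37 - 21 = 16. total_sold = 49
  Event 5 (sale 16): sell min(16,16)=16. stock: 16 - 16 = 0. total_sold = 65
  Event 6 (restock 40): 0 + 40 = 40
  Event 7 (sale 8): sell min(8,40)=8. stock: 40 - 8 = 32. total_sold = 73
  Event 8 (restock 31): 32 + 31 = 63
Final: stock = 63, total_sold = 73

Checking against threshold 12:
  After event 1: stock=16 > 12
  After event 2: stock=12 <= 12 -> ALERT
  After event 3: stock=37 > 12
  After event 4: stock=16 > 12
  After event 5: stock=0 <= 12 -> ALERT
  After event 6: stock=40 > 12
  After event 7: stock=32 > 12
  After event 8: stock=63 > 12
Alert events: [2, 5]. Count = 2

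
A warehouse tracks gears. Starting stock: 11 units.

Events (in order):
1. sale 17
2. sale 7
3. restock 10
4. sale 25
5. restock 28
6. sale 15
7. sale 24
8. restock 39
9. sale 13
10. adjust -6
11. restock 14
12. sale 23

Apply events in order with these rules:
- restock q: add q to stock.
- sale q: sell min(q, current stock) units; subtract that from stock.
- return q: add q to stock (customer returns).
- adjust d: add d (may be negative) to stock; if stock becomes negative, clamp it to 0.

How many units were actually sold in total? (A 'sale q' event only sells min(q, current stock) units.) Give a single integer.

Answer: 85

Derivation:
Processing events:
Start: stock = 11
  Event 1 (sale 17): sell min(17,11)=11. stock: 11 - 11 = 0. total_sold = 11
  Event 2 (sale 7): sell min(7,0)=0. stock: 0 - 0 = 0. total_sold = 11
  Event 3 (restock 10): 0 + 10 = 10
  Event 4 (sale 25): sell min(25,10)=10. stock: 10 - 10 = 0. total_sold = 21
  Event 5 (restock 28): 0 + 28 = 28
  Event 6 (sale 15): sell min(15,28)=15. stock: 28 - 15 = 13. total_sold = 36
  Event 7 (sale 24): sell min(24,13)=13. stock: 13 - 13 = 0. total_sold = 49
  Event 8 (restock 39): 0 + 39 = 39
  Event 9 (sale 13): sell min(13,39)=13. stock: 39 - 13 = 26. total_sold = 62
  Event 10 (adjust -6): 26 + -6 = 20
  Event 11 (restock 14): 20 + 14 = 34
  Event 12 (sale 23): sell min(23,34)=23. stock: 34 - 23 = 11. total_sold = 85
Final: stock = 11, total_sold = 85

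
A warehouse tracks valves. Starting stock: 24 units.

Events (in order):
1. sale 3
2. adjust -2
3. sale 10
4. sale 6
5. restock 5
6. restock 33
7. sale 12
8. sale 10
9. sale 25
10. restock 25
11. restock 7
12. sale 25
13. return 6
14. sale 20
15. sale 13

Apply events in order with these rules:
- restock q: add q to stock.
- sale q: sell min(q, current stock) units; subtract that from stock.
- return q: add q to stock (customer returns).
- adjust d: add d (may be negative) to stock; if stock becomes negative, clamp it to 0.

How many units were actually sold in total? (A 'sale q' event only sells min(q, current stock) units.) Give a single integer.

Answer: 98

Derivation:
Processing events:
Start: stock = 24
  Event 1 (sale 3): sell min(3,24)=3. stock: 24 - 3 = 21. total_sold = 3
  Event 2 (adjust -2): 21 + -2 = 19
  Event 3 (sale 10): sell min(10,19)=10. stock: 19 - 10 = 9. total_sold = 13
  Event 4 (sale 6): sell min(6,9)=6. stock: 9 - 6 = 3. total_sold = 19
  Event 5 (restock 5): 3 + 5 = 8
  Event 6 (restock 33): 8 + 33 = 41
  Event 7 (sale 12): sell min(12,41)=12. stock: 41 - 12 = 29. total_sold = 31
  Event 8 (sale 10): sell min(10,29)=10. stock: 29 - 10 = 19. total_sold = 41
  Event 9 (sale 25): sell min(25,19)=19. stock: 19 - 19 = 0. total_sold = 60
  Event 10 (restock 25): 0 + 25 = 25
  Event 11 (restock 7): 25 + 7 = 32
  Event 12 (sale 25): sell min(25,32)=25. stock: 32 - 25 = 7. total_sold = 85
  Event 13 (return 6): 7 + 6 = 13
  Event 14 (sale 20): sell min(20,13)=13. stock: 13 - 13 = 0. total_sold = 98
  Event 15 (sale 13): sell min(13,0)=0. stock: 0 - 0 = 0. total_sold = 98
Final: stock = 0, total_sold = 98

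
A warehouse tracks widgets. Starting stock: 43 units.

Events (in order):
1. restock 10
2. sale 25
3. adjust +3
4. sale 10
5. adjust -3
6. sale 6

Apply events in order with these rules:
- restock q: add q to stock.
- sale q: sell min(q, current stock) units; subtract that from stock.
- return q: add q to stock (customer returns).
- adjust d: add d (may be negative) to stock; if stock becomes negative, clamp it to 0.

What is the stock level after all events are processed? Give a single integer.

Answer: 12

Derivation:
Processing events:
Start: stock = 43
  Event 1 (restock 10): 43 + 10 = 53
  Event 2 (sale 25): sell min(25,53)=25. stock: 53 - 25 = 28. total_sold = 25
  Event 3 (adjust +3): 28 + 3 = 31
  Event 4 (sale 10): sell min(10,31)=10. stock: 31 - 10 = 21. total_sold = 35
  Event 5 (adjust -3): 21 + -3 = 18
  Event 6 (sale 6): sell min(6,18)=6. stock: 18 - 6 = 12. total_sold = 41
Final: stock = 12, total_sold = 41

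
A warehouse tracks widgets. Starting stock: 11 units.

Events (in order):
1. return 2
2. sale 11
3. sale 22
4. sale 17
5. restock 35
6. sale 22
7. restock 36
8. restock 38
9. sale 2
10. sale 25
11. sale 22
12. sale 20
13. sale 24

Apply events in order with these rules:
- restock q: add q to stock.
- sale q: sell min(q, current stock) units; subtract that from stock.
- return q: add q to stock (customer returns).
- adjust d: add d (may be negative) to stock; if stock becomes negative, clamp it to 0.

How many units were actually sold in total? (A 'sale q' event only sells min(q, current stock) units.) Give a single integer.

Answer: 122

Derivation:
Processing events:
Start: stock = 11
  Event 1 (return 2): 11 + 2 = 13
  Event 2 (sale 11): sell min(11,13)=11. stock: 13 - 11 = 2. total_sold = 11
  Event 3 (sale 22): sell min(22,2)=2. stock: 2 - 2 = 0. total_sold = 13
  Event 4 (sale 17): sell min(17,0)=0. stock: 0 - 0 = 0. total_sold = 13
  Event 5 (restock 35): 0 + 35 = 35
  Event 6 (sale 22): sell min(22,35)=22. stock: 35 - 22 = 13. total_sold = 35
  Event 7 (restock 36): 13 + 36 = 49
  Event 8 (restock 38): 49 + 38 = 87
  Event 9 (sale 2): sell min(2,87)=2. stock: 87 - 2 = 85. total_sold = 37
  Event 10 (sale 25): sell min(25,85)=25. stock: 85 - 25 = 60. total_sold = 62
  Event 11 (sale 22): sell min(22,60)=22. stock: 60 - 22 = 38. total_sold = 84
  Event 12 (sale 20): sell min(20,38)=20. stock: 38 - 20 = 18. total_sold = 104
  Event 13 (sale 24): sell min(24,18)=18. stock: 18 - 18 = 0. total_sold = 122
Final: stock = 0, total_sold = 122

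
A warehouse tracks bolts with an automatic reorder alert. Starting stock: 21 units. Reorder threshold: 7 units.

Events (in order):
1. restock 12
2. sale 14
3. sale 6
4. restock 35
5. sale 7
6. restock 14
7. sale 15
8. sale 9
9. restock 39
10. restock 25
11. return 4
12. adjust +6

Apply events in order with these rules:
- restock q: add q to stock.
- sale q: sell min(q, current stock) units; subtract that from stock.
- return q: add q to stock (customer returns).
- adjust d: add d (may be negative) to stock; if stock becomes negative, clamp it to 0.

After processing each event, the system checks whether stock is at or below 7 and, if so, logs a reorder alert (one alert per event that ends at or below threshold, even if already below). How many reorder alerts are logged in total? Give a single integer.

Processing events:
Start: stock = 21
  Event 1 (restock 12): 21 + 12 = 33
  Event 2 (sale 14): sell min(14,33)=14. stock: 33 - 14 = 19. total_sold = 14
  Event 3 (sale 6): sell min(6,19)=6. stock: 19 - 6 = 13. total_sold = 20
  Event 4 (restock 35): 13 + 35 = 48
  Event 5 (sale 7): sell min(7,48)=7. stock: 48 - 7 = 41. total_sold = 27
  Event 6 (restock 14): 41 + 14 = 55
  Event 7 (sale 15): sell min(15,55)=15. stock: 55 - 15 = 40. total_sold = 42
  Event 8 (sale 9): sell min(9,40)=9. stock: 40 - 9 = 31. total_sold = 51
  Event 9 (restock 39): 31 + 39 = 70
  Event 10 (restock 25): 70 + 25 = 95
  Event 11 (return 4): 95 + 4 = 99
  Event 12 (adjust +6): 99 + 6 = 105
Final: stock = 105, total_sold = 51

Checking against threshold 7:
  After event 1: stock=33 > 7
  After event 2: stock=19 > 7
  After event 3: stock=13 > 7
  After event 4: stock=48 > 7
  After event 5: stock=41 > 7
  After event 6: stock=55 > 7
  After event 7: stock=40 > 7
  After event 8: stock=31 > 7
  After event 9: stock=70 > 7
  After event 10: stock=95 > 7
  After event 11: stock=99 > 7
  After event 12: stock=105 > 7
Alert events: []. Count = 0

Answer: 0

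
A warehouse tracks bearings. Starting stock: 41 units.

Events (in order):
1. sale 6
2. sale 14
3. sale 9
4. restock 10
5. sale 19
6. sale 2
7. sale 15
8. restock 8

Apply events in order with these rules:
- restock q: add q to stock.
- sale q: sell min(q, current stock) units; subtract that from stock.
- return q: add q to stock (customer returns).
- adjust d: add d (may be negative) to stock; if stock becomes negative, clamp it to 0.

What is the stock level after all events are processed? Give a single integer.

Processing events:
Start: stock = 41
  Event 1 (sale 6): sell min(6,41)=6. stock: 41 - 6 = 35. total_sold = 6
  Event 2 (sale 14): sell min(14,35)=14. stock: 35 - 14 = 21. total_sold = 20
  Event 3 (sale 9): sell min(9,21)=9. stock: 21 - 9 = 12. total_sold = 29
  Event 4 (restock 10): 12 + 10 = 22
  Event 5 (sale 19): sell min(19,22)=19. stock: 22 - 19 = 3. total_sold = 48
  Event 6 (sale 2): sell min(2,3)=2. stock: 3 - 2 = 1. total_sold = 50
  Event 7 (sale 15): sell min(15,1)=1. stock: 1 - 1 = 0. total_sold = 51
  Event 8 (restock 8): 0 + 8 = 8
Final: stock = 8, total_sold = 51

Answer: 8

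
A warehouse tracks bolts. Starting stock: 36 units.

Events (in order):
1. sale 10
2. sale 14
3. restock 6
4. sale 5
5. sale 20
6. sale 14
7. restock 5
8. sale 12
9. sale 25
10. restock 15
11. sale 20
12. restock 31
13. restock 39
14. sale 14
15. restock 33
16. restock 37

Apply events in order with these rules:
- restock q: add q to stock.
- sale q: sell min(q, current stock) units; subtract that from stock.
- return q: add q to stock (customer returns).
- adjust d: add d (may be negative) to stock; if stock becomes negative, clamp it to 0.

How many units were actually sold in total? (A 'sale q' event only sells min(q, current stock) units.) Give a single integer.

Processing events:
Start: stock = 36
  Event 1 (sale 10): sell min(10,36)=10. stock: 36 - 10 = 26. total_sold = 10
  Event 2 (sale 14): sell min(14,26)=14. stock: 26 - 14 = 12. total_sold = 24
  Event 3 (restock 6): 12 + 6 = 18
  Event 4 (sale 5): sell min(5,18)=5. stock: 18 - 5 = 13. total_sold = 29
  Event 5 (sale 20): sell min(20,13)=13. stock: 13 - 13 = 0. total_sold = 42
  Event 6 (sale 14): sell min(14,0)=0. stock: 0 - 0 = 0. total_sold = 42
  Event 7 (restock 5): 0 + 5 = 5
  Event 8 (sale 12): sell min(12,5)=5. stock: 5 - 5 = 0. total_sold = 47
  Event 9 (sale 25): sell min(25,0)=0. stock: 0 - 0 = 0. total_sold = 47
  Event 10 (restock 15): 0 + 15 = 15
  Event 11 (sale 20): sell min(20,15)=15. stock: 15 - 15 = 0. total_sold = 62
  Event 12 (restock 31): 0 + 31 = 31
  Event 13 (restock 39): 31 + 39 = 70
  Event 14 (sale 14): sell min(14,70)=14. stock: 70 - 14 = 56. total_sold = 76
  Event 15 (restock 33): 56 + 33 = 89
  Event 16 (restock 37): 89 + 37 = 126
Final: stock = 126, total_sold = 76

Answer: 76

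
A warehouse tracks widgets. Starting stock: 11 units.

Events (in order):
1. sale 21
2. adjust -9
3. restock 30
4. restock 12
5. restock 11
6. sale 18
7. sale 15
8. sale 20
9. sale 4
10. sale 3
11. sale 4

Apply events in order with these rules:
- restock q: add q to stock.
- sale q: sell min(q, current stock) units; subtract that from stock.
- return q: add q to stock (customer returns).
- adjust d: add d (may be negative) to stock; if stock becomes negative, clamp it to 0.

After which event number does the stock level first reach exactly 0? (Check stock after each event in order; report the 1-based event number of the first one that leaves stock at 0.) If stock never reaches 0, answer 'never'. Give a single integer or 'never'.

Processing events:
Start: stock = 11
  Event 1 (sale 21): sell min(21,11)=11. stock: 11 - 11 = 0. total_sold = 11
  Event 2 (adjust -9): 0 + -9 = 0 (clamped to 0)
  Event 3 (restock 30): 0 + 30 = 30
  Event 4 (restock 12): 30 + 12 = 42
  Event 5 (restock 11): 42 + 11 = 53
  Event 6 (sale 18): sell min(18,53)=18. stock: 53 - 18 = 35. total_sold = 29
  Event 7 (sale 15): sell min(15,35)=15. stock: 35 - 15 = 20. total_sold = 44
  Event 8 (sale 20): sell min(20,20)=20. stock: 20 - 20 = 0. total_sold = 64
  Event 9 (sale 4): sell min(4,0)=0. stock: 0 - 0 = 0. total_sold = 64
  Event 10 (sale 3): sell min(3,0)=0. stock: 0 - 0 = 0. total_sold = 64
  Event 11 (sale 4): sell min(4,0)=0. stock: 0 - 0 = 0. total_sold = 64
Final: stock = 0, total_sold = 64

First zero at event 1.

Answer: 1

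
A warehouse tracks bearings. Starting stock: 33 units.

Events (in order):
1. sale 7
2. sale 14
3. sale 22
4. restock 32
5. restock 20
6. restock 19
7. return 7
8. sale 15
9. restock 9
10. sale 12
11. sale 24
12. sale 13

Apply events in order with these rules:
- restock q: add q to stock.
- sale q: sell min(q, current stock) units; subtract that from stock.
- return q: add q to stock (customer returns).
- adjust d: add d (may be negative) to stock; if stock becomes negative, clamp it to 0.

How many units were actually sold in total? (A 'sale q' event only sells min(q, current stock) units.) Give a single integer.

Answer: 97

Derivation:
Processing events:
Start: stock = 33
  Event 1 (sale 7): sell min(7,33)=7. stock: 33 - 7 = 26. total_sold = 7
  Event 2 (sale 14): sell min(14,26)=14. stock: 26 - 14 = 12. total_sold = 21
  Event 3 (sale 22): sell min(22,12)=12. stock: 12 - 12 = 0. total_sold = 33
  Event 4 (restock 32): 0 + 32 = 32
  Event 5 (restock 20): 32 + 20 = 52
  Event 6 (restock 19): 52 + 19 = 71
  Event 7 (return 7): 71 + 7 = 78
  Event 8 (sale 15): sell min(15,78)=15. stock: 78 - 15 = 63. total_sold = 48
  Event 9 (restock 9): 63 + 9 = 72
  Event 10 (sale 12): sell min(12,72)=12. stock: 72 - 12 = 60. total_sold = 60
  Event 11 (sale 24): sell min(24,60)=24. stock: 60 - 24 = 36. total_sold = 84
  Event 12 (sale 13): sell min(13,36)=13. stock: 36 - 13 = 23. total_sold = 97
Final: stock = 23, total_sold = 97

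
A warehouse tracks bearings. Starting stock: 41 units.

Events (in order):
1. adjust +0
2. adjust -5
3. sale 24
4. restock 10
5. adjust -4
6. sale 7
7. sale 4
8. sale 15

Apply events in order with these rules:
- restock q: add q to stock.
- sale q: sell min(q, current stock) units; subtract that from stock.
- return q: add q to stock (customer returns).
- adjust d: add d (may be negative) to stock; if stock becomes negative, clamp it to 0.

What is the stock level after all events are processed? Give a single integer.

Processing events:
Start: stock = 41
  Event 1 (adjust +0): 41 + 0 = 41
  Event 2 (adjust -5): 41 + -5 = 36
  Event 3 (sale 24): sell min(24,36)=24. stock: 36 - 24 = 12. total_sold = 24
  Event 4 (restock 10): 12 + 10 = 22
  Event 5 (adjust -4): 22 + -4 = 18
  Event 6 (sale 7): sell min(7,18)=7. stock: 18 - 7 = 11. total_sold = 31
  Event 7 (sale 4): sell min(4,11)=4. stock: 11 - 4 = 7. total_sold = 35
  Event 8 (sale 15): sell min(15,7)=7. stock: 7 - 7 = 0. total_sold = 42
Final: stock = 0, total_sold = 42

Answer: 0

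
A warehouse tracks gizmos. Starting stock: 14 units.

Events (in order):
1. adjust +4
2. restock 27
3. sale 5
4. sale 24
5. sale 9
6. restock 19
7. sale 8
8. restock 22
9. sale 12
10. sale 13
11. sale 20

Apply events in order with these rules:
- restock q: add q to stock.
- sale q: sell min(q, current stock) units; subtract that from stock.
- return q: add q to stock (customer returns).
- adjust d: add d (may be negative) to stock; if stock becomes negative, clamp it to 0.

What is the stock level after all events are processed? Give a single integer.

Answer: 0

Derivation:
Processing events:
Start: stock = 14
  Event 1 (adjust +4): 14 + 4 = 18
  Event 2 (restock 27): 18 + 27 = 45
  Event 3 (sale 5): sell min(5,45)=5. stock: 45 - 5 = 40. total_sold = 5
  Event 4 (sale 24): sell min(24,40)=24. stock: 40 - 24 = 16. total_sold = 29
  Event 5 (sale 9): sell min(9,16)=9. stock: 16 - 9 = 7. total_sold = 38
  Event 6 (restock 19): 7 + 19 = 26
  Event 7 (sale 8): sell min(8,26)=8. stock: 26 - 8 = 18. total_sold = 46
  Event 8 (restock 22): 18 + 22 = 40
  Event 9 (sale 12): sell min(12,40)=12. stock: 40 - 12 = 28. total_sold = 58
  Event 10 (sale 13): sell min(13,28)=13. stock: 28 - 13 = 15. total_sold = 71
  Event 11 (sale 20): sell min(20,15)=15. stock: 15 - 15 = 0. total_sold = 86
Final: stock = 0, total_sold = 86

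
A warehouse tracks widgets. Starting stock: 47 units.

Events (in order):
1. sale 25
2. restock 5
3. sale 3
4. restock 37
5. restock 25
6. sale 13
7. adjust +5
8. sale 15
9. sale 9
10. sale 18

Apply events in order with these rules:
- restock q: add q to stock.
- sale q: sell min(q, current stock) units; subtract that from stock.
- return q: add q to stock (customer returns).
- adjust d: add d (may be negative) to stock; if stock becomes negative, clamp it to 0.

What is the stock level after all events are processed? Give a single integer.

Answer: 36

Derivation:
Processing events:
Start: stock = 47
  Event 1 (sale 25): sell min(25,47)=25. stock: 47 - 25 = 22. total_sold = 25
  Event 2 (restock 5): 22 + 5 = 27
  Event 3 (sale 3): sell min(3,27)=3. stock: 27 - 3 = 24. total_sold = 28
  Event 4 (restock 37): 24 + 37 = 61
  Event 5 (restock 25): 61 + 25 = 86
  Event 6 (sale 13): sell min(13,86)=13. stock: 86 - 13 = 73. total_sold = 41
  Event 7 (adjust +5): 73 + 5 = 78
  Event 8 (sale 15): sell min(15,78)=15. stock: 78 - 15 = 63. total_sold = 56
  Event 9 (sale 9): sell min(9,63)=9. stock: 63 - 9 = 54. total_sold = 65
  Event 10 (sale 18): sell min(18,54)=18. stock: 54 - 18 = 36. total_sold = 83
Final: stock = 36, total_sold = 83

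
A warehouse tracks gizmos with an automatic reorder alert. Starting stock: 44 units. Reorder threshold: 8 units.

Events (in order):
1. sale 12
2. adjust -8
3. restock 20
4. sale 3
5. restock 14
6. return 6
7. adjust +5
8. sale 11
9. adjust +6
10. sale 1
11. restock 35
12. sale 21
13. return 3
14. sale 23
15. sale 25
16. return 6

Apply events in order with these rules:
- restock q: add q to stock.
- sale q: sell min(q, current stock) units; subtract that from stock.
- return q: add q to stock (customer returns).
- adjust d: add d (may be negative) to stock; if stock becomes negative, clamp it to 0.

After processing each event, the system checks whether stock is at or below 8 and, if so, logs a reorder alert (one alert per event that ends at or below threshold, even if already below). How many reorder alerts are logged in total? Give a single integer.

Processing events:
Start: stock = 44
  Event 1 (sale 12): sell min(12,44)=12. stock: 44 - 12 = 32. total_sold = 12
  Event 2 (adjust -8): 32 + -8 = 24
  Event 3 (restock 20): 24 + 20 = 44
  Event 4 (sale 3): sell min(3,44)=3. stock: 44 - 3 = 41. total_sold = 15
  Event 5 (restock 14): 41 + 14 = 55
  Event 6 (return 6): 55 + 6 = 61
  Event 7 (adjust +5): 61 + 5 = 66
  Event 8 (sale 11): sell min(11,66)=11. stock: 66 - 11 = 55. total_sold = 26
  Event 9 (adjust +6): 55 + 6 = 61
  Event 10 (sale 1): sell min(1,61)=1. stock: 61 - 1 = 60. total_sold = 27
  Event 11 (restock 35): 60 + 35 = 95
  Event 12 (sale 21): sell min(21,95)=21. stock: 95 - 21 = 74. total_sold = 48
  Event 13 (return 3): 74 + 3 = 77
  Event 14 (sale 23): sell min(23,77)=23. stock: 77 - 23 = 54. total_sold = 71
  Event 15 (sale 25): sell min(25,54)=25. stock: 54 - 25 = 29. total_sold = 96
  Event 16 (return 6): 29 + 6 = 35
Final: stock = 35, total_sold = 96

Checking against threshold 8:
  After event 1: stock=32 > 8
  After event 2: stock=24 > 8
  After event 3: stock=44 > 8
  After event 4: stock=41 > 8
  After event 5: stock=55 > 8
  After event 6: stock=61 > 8
  After event 7: stock=66 > 8
  After event 8: stock=55 > 8
  After event 9: stock=61 > 8
  After event 10: stock=60 > 8
  After event 11: stock=95 > 8
  After event 12: stock=74 > 8
  After event 13: stock=77 > 8
  After event 14: stock=54 > 8
  After event 15: stock=29 > 8
  After event 16: stock=35 > 8
Alert events: []. Count = 0

Answer: 0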